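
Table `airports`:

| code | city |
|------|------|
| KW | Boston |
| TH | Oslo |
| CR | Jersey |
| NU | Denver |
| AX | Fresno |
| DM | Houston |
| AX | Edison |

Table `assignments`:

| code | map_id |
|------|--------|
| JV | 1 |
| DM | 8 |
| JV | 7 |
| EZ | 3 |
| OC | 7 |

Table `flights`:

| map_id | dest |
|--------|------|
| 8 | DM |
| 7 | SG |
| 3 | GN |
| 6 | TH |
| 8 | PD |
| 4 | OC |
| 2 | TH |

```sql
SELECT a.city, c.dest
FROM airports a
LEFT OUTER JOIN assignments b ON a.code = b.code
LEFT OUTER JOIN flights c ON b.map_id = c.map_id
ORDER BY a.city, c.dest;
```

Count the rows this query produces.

8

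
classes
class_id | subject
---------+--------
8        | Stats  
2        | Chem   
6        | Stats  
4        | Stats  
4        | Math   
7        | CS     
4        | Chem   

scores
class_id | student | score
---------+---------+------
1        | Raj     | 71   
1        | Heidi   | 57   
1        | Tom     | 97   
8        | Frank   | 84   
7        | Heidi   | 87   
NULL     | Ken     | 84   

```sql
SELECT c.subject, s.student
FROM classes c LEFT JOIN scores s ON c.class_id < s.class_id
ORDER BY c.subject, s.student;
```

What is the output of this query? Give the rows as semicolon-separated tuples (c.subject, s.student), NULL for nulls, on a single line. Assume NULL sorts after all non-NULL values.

(CS, Frank); (Chem, Frank); (Chem, Frank); (Chem, Heidi); (Chem, Heidi); (Math, Frank); (Math, Heidi); (Stats, Frank); (Stats, Frank); (Stats, Heidi); (Stats, Heidi); (Stats, NULL)

LEFT JOIN keeps every row from `classes`; unmatched rows get NULL for `scores`'s columns.
Matching on c.class_id < s.class_id. A NULL in a compared column never satisfies the condition.
Matched pairs: 11; unmatched c rows kept: 1.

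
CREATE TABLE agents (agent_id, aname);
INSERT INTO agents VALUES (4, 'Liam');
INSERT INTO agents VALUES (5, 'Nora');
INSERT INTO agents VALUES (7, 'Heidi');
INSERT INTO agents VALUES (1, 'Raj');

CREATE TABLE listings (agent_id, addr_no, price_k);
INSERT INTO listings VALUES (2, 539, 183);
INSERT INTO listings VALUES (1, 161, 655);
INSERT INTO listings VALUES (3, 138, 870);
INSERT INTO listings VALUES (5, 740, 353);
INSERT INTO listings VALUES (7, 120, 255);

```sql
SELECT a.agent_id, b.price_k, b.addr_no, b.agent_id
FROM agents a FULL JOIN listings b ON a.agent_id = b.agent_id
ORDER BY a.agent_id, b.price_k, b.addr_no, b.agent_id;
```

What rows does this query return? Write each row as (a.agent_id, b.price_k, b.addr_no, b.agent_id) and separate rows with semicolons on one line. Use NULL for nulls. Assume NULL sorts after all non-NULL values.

FULL OUTER JOIN keeps every row from both sides; unmatched rows get NULL for the other side's columns.
Matching on a.agent_id = b.agent_id.
- a row (agent_id=4): no match → kept, b columns NULL.
- a row (agent_id=5): matches 1 b row(s) → 1 output row(s).
- a row (agent_id=7): matches 1 b row(s) → 1 output row(s).
- a row (agent_id=1): matches 1 b row(s) → 1 output row(s).
- 2 b row(s) had no a match → kept, a columns NULL.
After projecting and ordering:
a.agent_id | b.price_k | b.addr_no | b.agent_id
1 | 655 | 161 | 1
4 | NULL | NULL | NULL
5 | 353 | 740 | 5
7 | 255 | 120 | 7
NULL | 183 | 539 | 2
NULL | 870 | 138 | 3

(1, 655, 161, 1); (4, NULL, NULL, NULL); (5, 353, 740, 5); (7, 255, 120, 7); (NULL, 183, 539, 2); (NULL, 870, 138, 3)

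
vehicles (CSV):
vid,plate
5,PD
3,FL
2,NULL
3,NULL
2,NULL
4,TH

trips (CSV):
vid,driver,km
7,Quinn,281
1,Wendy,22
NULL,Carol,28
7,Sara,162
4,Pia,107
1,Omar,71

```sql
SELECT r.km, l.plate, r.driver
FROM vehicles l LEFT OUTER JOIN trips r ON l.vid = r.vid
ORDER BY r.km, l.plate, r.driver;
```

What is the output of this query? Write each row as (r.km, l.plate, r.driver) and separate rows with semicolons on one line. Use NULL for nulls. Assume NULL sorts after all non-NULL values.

LEFT JOIN keeps every row from `vehicles`; unmatched rows get NULL for `trips`'s columns.
Matching on l.vid = r.vid. A NULL in a compared column never satisfies the condition.
- l[0] vid=5 → no match; kept with NULLs on the r side.
- l[1] vid=3 → no match; kept with NULLs on the r side.
- l[2] vid=2 → no match; kept with NULLs on the r side.
- l[3] vid=3 → no match; kept with NULLs on the r side.
- l[4] vid=2 → no match; kept with NULLs on the r side.
- l[5] vid=4 → 1 match(es) in r → 1 row(s).
After projecting and ordering:
r.km | l.plate | r.driver
107 | TH | Pia
NULL | FL | NULL
NULL | PD | NULL
NULL | NULL | NULL
NULL | NULL | NULL
NULL | NULL | NULL

(107, TH, Pia); (NULL, FL, NULL); (NULL, PD, NULL); (NULL, NULL, NULL); (NULL, NULL, NULL); (NULL, NULL, NULL)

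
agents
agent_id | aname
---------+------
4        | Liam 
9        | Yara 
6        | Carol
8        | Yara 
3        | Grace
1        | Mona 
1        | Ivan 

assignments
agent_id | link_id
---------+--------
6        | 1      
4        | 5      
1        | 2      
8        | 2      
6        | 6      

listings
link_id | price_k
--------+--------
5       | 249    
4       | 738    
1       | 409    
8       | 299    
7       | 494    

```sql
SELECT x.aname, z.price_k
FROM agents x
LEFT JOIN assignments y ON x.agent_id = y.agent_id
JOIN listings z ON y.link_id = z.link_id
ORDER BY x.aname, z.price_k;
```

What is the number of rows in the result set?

Joins associate left-to-right: agents LEFT JOIN assignments on agent_id gives 8 intermediate row(s).
Then INNER JOIN `listings z` on link_id: keep only rows whose y.link_id appears in z.
Result: 2 row(s).

2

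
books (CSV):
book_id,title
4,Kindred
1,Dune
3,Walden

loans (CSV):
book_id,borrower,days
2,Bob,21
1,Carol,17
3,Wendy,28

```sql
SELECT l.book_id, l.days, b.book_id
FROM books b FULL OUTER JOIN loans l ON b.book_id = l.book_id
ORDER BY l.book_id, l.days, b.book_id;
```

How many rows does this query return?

FULL OUTER JOIN keeps every row from both sides; unmatched rows get NULL for the other side's columns.
Matching on b.book_id = l.book_id.
- b row (book_id=4): no match → kept, l columns NULL.
- b row (book_id=1): matches 1 l row(s) → 1 output row(s).
- b row (book_id=3): matches 1 l row(s) → 1 output row(s).
- 1 row(s) from l found no b partner → padded with NULL.
Total: 2 matched + 2 padded = 4 rows.

4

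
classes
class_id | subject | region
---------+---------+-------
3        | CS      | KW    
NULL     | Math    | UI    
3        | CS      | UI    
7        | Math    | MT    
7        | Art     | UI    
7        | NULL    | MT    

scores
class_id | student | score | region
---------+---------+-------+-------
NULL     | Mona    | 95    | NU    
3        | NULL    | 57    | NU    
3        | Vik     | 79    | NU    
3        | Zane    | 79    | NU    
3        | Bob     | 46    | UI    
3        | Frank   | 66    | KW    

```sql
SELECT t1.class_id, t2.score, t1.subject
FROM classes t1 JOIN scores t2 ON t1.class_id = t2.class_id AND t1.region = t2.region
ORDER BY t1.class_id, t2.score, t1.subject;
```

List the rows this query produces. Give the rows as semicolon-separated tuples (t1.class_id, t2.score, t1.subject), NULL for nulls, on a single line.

INNER JOIN keeps only pairs where the ON condition holds.
Matching on t1.class_id = t2.class_id AND t1.region = t2.region. A NULL in a compared column never satisfies the condition.
- t1 (class_id=3, region=KW) pairs with 1 row(s) of t2.
- t1 (class_id=NULL, region=UI) has no partner → excluded.
- t1 (class_id=3, region=UI) pairs with 1 row(s) of t2.
- t1 (class_id=7, region=MT) has no partner → excluded.
- t1 (class_id=7, region=UI) has no partner → excluded.
- t1 (class_id=7, region=MT) has no partner → excluded.
After projecting and ordering:
t1.class_id | t2.score | t1.subject
3 | 46 | CS
3 | 66 | CS

(3, 46, CS); (3, 66, CS)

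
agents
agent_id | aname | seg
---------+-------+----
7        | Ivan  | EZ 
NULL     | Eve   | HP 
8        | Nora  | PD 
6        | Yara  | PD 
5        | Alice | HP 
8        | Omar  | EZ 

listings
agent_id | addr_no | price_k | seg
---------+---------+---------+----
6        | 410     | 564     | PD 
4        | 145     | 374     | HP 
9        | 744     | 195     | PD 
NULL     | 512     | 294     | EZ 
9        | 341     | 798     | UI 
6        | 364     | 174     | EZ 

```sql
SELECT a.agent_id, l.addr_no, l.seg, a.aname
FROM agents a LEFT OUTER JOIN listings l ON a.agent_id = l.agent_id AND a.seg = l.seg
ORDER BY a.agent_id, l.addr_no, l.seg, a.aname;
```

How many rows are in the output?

LEFT JOIN keeps every row from `agents`; unmatched rows get NULL for `listings`'s columns.
Matching on a.agent_id = l.agent_id AND a.seg = l.seg. A NULL in a compared column never satisfies the condition.
- a (agent_id=7, seg=EZ) has no partner → padded with NULL.
- a (agent_id=NULL, seg=HP) has no partner → padded with NULL.
- a (agent_id=8, seg=PD) has no partner → padded with NULL.
- a (agent_id=6, seg=PD) pairs with 1 row(s) of l.
- a (agent_id=5, seg=HP) has no partner → padded with NULL.
- a (agent_id=8, seg=EZ) has no partner → padded with NULL.
Total: 1 matched + 5 padded = 6 rows.

6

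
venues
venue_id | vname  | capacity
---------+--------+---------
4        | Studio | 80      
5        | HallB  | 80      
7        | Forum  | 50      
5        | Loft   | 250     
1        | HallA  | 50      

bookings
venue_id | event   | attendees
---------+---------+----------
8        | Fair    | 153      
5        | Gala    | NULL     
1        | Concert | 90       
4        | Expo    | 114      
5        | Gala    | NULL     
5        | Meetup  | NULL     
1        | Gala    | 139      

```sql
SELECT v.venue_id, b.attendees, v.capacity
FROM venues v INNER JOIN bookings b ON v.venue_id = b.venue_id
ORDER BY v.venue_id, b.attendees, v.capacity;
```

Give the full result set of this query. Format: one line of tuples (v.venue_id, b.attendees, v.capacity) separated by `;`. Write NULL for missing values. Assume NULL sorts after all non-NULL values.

(1, 90, 50); (1, 139, 50); (4, 114, 80); (5, NULL, 80); (5, NULL, 80); (5, NULL, 80); (5, NULL, 250); (5, NULL, 250); (5, NULL, 250)

INNER JOIN keeps only pairs where the ON condition holds.
Matching on v.venue_id = b.venue_id.
Matched pairs: 9.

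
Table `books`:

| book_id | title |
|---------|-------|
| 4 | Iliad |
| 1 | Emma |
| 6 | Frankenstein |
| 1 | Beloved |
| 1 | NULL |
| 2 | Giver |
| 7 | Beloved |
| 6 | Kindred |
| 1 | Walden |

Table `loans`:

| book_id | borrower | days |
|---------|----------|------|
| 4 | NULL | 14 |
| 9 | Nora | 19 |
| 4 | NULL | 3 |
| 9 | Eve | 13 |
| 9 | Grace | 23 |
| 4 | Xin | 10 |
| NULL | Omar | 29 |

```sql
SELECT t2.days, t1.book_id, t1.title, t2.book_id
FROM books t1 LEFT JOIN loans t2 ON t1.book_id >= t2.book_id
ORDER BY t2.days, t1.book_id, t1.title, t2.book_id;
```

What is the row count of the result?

17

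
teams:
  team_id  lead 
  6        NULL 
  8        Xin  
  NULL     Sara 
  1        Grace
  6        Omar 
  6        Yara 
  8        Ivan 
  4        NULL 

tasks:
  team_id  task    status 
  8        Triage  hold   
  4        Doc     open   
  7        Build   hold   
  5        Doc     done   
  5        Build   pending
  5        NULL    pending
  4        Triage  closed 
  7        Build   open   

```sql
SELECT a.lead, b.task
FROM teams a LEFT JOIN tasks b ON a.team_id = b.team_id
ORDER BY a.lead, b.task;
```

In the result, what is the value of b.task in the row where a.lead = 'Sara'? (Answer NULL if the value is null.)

NULL

LEFT JOIN keeps every row from `teams`; unmatched rows get NULL for `tasks`'s columns.
Matching on a.team_id = b.team_id. A NULL in a compared column never satisfies the condition.
Matched pairs: 4; unmatched a rows kept: 5.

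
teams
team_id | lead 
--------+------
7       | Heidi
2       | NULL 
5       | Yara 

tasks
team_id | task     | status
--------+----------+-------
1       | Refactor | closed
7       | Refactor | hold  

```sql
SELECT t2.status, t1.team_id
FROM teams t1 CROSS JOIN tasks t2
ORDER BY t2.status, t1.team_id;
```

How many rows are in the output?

6

CROSS JOIN pairs every row of `teams` with every row of `tasks`: 3 × 2 = 6 rows.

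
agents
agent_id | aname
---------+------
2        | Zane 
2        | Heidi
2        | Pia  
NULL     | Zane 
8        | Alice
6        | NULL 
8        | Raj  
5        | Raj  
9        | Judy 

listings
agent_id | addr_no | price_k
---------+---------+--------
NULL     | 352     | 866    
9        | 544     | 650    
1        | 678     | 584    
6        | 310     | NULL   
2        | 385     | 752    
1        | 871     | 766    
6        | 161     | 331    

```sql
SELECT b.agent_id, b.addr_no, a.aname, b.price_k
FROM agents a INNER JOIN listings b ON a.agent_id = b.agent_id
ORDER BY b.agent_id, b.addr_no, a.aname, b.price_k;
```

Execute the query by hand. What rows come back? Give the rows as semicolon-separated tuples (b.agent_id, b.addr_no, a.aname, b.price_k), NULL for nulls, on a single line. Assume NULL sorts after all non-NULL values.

(2, 385, Heidi, 752); (2, 385, Pia, 752); (2, 385, Zane, 752); (6, 161, NULL, 331); (6, 310, NULL, NULL); (9, 544, Judy, 650)

INNER JOIN keeps only pairs where the ON condition holds.
Matching on a.agent_id = b.agent_id. A NULL in a compared column never satisfies the condition.
Matched pairs: 6.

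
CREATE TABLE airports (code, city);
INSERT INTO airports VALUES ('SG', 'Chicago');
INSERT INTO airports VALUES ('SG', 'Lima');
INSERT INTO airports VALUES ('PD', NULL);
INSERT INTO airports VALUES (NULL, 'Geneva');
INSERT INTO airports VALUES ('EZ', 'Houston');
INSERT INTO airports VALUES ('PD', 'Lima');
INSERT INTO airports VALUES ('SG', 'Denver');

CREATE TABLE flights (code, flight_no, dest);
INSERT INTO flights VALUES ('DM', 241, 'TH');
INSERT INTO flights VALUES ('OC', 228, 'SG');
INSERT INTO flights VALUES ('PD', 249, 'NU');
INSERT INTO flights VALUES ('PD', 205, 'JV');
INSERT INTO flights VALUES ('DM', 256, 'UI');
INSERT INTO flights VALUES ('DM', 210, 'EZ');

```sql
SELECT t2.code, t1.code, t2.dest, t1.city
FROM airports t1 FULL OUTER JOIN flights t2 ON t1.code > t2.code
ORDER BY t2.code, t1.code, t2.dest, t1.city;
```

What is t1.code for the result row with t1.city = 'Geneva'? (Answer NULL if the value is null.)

NULL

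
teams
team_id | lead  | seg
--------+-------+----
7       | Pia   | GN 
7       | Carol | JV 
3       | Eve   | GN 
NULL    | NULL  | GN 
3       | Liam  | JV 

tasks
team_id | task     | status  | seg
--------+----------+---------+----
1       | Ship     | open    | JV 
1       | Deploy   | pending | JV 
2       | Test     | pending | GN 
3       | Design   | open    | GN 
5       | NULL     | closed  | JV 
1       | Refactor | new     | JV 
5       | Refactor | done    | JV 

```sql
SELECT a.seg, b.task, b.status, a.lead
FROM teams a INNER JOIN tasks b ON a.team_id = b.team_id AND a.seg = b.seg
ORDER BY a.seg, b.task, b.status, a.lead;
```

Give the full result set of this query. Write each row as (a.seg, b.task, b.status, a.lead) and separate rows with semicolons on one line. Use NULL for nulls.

INNER JOIN keeps only pairs where the ON condition holds.
Matching on a.team_id = b.team_id AND a.seg = b.seg. A NULL in a compared column never satisfies the condition.
Matched pairs: 1.

(GN, Design, open, Eve)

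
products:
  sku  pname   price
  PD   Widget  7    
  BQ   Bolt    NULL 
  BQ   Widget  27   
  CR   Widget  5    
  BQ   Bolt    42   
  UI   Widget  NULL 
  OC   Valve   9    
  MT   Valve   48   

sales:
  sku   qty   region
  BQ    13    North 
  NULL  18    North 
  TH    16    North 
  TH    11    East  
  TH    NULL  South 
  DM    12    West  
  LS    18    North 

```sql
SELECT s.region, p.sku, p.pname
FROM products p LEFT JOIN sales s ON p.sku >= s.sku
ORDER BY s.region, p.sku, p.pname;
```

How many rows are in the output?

19

LEFT JOIN keeps every row from `products`; unmatched rows get NULL for `sales`'s columns.
Matching on p.sku >= s.sku. A NULL in a compared column never satisfies the condition.
Matched pairs: 19; unmatched p rows kept: 0.
Total: 19 rows.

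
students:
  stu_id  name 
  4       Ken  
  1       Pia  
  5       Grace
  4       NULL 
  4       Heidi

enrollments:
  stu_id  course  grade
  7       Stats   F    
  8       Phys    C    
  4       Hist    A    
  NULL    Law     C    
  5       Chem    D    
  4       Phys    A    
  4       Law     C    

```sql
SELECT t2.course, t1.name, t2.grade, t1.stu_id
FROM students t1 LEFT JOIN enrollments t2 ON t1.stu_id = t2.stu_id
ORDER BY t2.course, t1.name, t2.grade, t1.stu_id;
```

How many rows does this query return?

11

LEFT JOIN keeps every row from `students`; unmatched rows get NULL for `enrollments`'s columns.
Matching on t1.stu_id = t2.stu_id. A NULL in a compared column never satisfies the condition.
- t1[0] stu_id=4 → 3 match(es) in t2 → 3 row(s).
- t1[1] stu_id=1 → no match; kept with NULLs on the t2 side.
- t1[2] stu_id=5 → 1 match(es) in t2 → 1 row(s).
- t1[3] stu_id=4 → 3 match(es) in t2 → 3 row(s).
- t1[4] stu_id=4 → 3 match(es) in t2 → 3 row(s).
Total: 10 matched + 1 padded = 11 rows.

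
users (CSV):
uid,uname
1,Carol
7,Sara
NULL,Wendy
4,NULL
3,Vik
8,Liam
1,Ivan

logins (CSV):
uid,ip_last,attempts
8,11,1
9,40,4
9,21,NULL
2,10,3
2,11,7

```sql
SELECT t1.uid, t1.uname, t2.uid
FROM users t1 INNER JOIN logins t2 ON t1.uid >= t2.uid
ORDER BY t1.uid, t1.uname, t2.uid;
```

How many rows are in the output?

9

INNER JOIN keeps only pairs where the ON condition holds.
Matching on t1.uid >= t2.uid. A NULL in a compared column never satisfies the condition.
- t1 row (uid=1): no match → dropped.
- t1 row (uid=7): matches 2 t2 row(s) → 2 output row(s).
- t1 row (uid=NULL): no match → dropped.
- t1 row (uid=4): matches 2 t2 row(s) → 2 output row(s).
- t1 row (uid=3): matches 2 t2 row(s) → 2 output row(s).
- t1 row (uid=8): matches 3 t2 row(s) → 3 output row(s).
- t1 row (uid=1): no match → dropped.
Total: 9 rows.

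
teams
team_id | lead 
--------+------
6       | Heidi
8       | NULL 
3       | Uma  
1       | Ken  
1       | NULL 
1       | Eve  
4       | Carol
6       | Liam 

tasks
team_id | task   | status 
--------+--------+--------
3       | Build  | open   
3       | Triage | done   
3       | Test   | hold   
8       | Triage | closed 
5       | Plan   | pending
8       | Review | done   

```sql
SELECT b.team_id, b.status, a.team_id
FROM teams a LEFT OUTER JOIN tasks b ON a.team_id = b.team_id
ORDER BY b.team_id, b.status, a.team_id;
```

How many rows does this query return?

11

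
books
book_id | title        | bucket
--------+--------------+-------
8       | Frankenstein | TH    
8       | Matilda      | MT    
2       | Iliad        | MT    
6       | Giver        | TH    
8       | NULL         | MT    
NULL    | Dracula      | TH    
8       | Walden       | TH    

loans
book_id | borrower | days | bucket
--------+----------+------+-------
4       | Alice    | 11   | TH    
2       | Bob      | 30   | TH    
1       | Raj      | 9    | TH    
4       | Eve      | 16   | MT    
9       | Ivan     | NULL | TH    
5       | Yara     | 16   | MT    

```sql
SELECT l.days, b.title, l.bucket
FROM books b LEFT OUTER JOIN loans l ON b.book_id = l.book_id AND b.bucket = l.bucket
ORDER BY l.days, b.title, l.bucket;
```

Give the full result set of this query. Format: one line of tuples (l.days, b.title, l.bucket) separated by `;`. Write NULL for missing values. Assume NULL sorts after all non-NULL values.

(NULL, Dracula, NULL); (NULL, Frankenstein, NULL); (NULL, Giver, NULL); (NULL, Iliad, NULL); (NULL, Matilda, NULL); (NULL, Walden, NULL); (NULL, NULL, NULL)

LEFT JOIN keeps every row from `books`; unmatched rows get NULL for `loans`'s columns.
Matching on b.book_id = l.book_id AND b.bucket = l.bucket. A NULL in a compared column never satisfies the condition.
- book_id=8, bucket=TH: no l row matches, row kept with l columns NULL.
- book_id=8, bucket=MT: no l row matches, row kept with l columns NULL.
- book_id=2, bucket=MT: no l row matches, row kept with l columns NULL.
- book_id=6, bucket=TH: no l row matches, row kept with l columns NULL.
- book_id=8, bucket=MT: no l row matches, row kept with l columns NULL.
- book_id=NULL, bucket=TH: no l row matches, row kept with l columns NULL.
- book_id=8, bucket=TH: no l row matches, row kept with l columns NULL.
After projecting and ordering:
l.days | b.title | l.bucket
NULL | Dracula | NULL
NULL | Frankenstein | NULL
NULL | Giver | NULL
NULL | Iliad | NULL
NULL | Matilda | NULL
NULL | Walden | NULL
NULL | NULL | NULL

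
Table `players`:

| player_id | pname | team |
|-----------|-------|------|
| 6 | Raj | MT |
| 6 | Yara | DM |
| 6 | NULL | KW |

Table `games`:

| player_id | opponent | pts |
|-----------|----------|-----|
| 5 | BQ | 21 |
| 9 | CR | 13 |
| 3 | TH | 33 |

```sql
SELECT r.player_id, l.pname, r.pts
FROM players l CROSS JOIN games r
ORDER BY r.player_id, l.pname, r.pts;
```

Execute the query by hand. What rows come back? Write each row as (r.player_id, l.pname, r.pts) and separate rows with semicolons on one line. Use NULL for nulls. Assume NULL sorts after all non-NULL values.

(3, Raj, 33); (3, Yara, 33); (3, NULL, 33); (5, Raj, 21); (5, Yara, 21); (5, NULL, 21); (9, Raj, 13); (9, Yara, 13); (9, NULL, 13)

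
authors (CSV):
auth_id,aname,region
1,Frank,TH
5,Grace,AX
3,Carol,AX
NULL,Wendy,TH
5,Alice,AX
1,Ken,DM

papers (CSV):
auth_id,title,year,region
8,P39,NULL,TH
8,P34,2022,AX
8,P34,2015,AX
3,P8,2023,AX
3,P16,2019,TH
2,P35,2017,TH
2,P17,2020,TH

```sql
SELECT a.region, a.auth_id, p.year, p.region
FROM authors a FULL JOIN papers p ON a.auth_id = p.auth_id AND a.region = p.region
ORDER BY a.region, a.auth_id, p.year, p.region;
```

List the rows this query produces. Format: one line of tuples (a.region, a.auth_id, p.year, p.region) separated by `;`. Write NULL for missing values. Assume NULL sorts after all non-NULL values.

(AX, 3, 2023, AX); (AX, 5, NULL, NULL); (AX, 5, NULL, NULL); (DM, 1, NULL, NULL); (TH, 1, NULL, NULL); (TH, NULL, NULL, NULL); (NULL, NULL, 2015, AX); (NULL, NULL, 2017, TH); (NULL, NULL, 2019, TH); (NULL, NULL, 2020, TH); (NULL, NULL, 2022, AX); (NULL, NULL, NULL, TH)

FULL OUTER JOIN keeps every row from both sides; unmatched rows get NULL for the other side's columns.
Matching on a.auth_id = p.auth_id AND a.region = p.region. A NULL in a compared column never satisfies the condition.
Matched pairs: 1; unmatched a rows kept: 5; unmatched p rows kept: 6.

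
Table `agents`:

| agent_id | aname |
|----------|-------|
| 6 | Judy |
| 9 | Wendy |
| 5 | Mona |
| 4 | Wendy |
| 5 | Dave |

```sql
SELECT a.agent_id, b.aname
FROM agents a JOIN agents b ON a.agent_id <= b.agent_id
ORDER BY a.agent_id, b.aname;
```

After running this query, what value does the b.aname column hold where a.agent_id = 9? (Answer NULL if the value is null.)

Wendy

INNER JOIN keeps only pairs where the ON condition holds.
Matching on a.agent_id <= b.agent_id.
- a row (agent_id=6): matches 2 b row(s) → 2 output row(s).
- a row (agent_id=9): matches 1 b row(s) → 1 output row(s).
- a row (agent_id=5): matches 4 b row(s) → 4 output row(s).
- a row (agent_id=4): matches 5 b row(s) → 5 output row(s).
- a row (agent_id=5): matches 4 b row(s) → 4 output row(s).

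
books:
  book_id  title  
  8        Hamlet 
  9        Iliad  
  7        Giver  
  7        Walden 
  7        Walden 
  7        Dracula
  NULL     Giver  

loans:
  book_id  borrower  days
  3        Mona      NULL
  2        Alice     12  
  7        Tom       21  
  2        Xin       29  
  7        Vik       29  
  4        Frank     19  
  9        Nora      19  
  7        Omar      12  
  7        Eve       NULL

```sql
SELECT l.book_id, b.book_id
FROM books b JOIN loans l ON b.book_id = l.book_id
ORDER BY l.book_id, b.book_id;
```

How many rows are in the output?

INNER JOIN keeps only pairs where the ON condition holds.
Matching on b.book_id = l.book_id. A NULL in a compared column never satisfies the condition.
Matched pairs: 17.
Total: 17 rows.

17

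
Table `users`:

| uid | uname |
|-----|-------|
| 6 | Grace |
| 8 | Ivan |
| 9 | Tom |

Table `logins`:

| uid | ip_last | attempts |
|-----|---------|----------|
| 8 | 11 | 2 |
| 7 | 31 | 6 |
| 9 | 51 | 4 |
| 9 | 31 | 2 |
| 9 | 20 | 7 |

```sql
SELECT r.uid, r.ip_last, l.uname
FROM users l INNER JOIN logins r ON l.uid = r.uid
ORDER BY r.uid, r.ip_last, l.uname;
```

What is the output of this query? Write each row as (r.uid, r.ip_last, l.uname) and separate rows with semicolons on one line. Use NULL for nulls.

(8, 11, Ivan); (9, 20, Tom); (9, 31, Tom); (9, 51, Tom)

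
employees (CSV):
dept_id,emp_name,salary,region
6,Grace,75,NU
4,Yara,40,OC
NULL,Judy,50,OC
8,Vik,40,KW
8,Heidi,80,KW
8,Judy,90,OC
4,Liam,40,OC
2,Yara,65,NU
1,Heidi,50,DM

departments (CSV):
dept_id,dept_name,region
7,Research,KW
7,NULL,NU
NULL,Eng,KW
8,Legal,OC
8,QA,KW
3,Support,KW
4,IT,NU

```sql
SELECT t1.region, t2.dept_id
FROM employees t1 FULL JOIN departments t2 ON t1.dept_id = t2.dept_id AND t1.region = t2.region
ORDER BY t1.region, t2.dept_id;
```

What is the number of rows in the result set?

14

FULL OUTER JOIN keeps every row from both sides; unmatched rows get NULL for the other side's columns.
Matching on t1.dept_id = t2.dept_id AND t1.region = t2.region. A NULL in a compared column never satisfies the condition.
- t1 (dept_id=6, region=NU) has no partner → padded with NULL.
- t1 (dept_id=4, region=OC) has no partner → padded with NULL.
- t1 (dept_id=NULL, region=OC) has no partner → padded with NULL.
- t1 (dept_id=8, region=KW) pairs with 1 row(s) of t2.
- t1 (dept_id=8, region=KW) pairs with 1 row(s) of t2.
- t1 (dept_id=8, region=OC) pairs with 1 row(s) of t2.
- t1 (dept_id=4, region=OC) has no partner → padded with NULL.
- t1 (dept_id=2, region=NU) has no partner → padded with NULL.
- t1 (dept_id=1, region=DM) has no partner → padded with NULL.
- plus 5 unmatched t2 row(s), each kept with NULL t1 columns.
Total: 3 matched + 11 padded = 14 rows.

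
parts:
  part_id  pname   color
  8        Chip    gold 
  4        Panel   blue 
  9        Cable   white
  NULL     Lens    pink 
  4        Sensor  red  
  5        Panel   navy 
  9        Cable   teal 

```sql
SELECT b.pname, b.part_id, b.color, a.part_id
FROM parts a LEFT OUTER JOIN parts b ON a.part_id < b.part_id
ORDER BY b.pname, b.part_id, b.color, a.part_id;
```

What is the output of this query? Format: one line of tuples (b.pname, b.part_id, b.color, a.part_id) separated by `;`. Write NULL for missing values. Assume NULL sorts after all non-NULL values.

LEFT JOIN keeps every row from `parts a`; unmatched rows get NULL for `parts b`'s columns.
Matching on a.part_id < b.part_id. A NULL in a compared column never satisfies the condition.
Matched pairs: 13; unmatched a rows kept: 3.

(Cable, 9, teal, 4); (Cable, 9, teal, 4); (Cable, 9, teal, 5); (Cable, 9, teal, 8); (Cable, 9, white, 4); (Cable, 9, white, 4); (Cable, 9, white, 5); (Cable, 9, white, 8); (Chip, 8, gold, 4); (Chip, 8, gold, 4); (Chip, 8, gold, 5); (Panel, 5, navy, 4); (Panel, 5, navy, 4); (NULL, NULL, NULL, 9); (NULL, NULL, NULL, 9); (NULL, NULL, NULL, NULL)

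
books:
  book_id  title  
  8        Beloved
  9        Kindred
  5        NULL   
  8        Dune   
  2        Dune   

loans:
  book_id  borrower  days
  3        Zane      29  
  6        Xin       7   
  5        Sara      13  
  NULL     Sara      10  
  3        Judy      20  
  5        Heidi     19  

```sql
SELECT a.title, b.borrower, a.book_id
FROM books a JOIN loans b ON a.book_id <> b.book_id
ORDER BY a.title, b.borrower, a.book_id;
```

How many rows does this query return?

INNER JOIN keeps only pairs where the ON condition holds.
Matching on a.book_id <> b.book_id. A NULL in a compared column never satisfies the condition.
- a row (book_id=8): matches 5 b row(s) → 5 output row(s).
- a row (book_id=9): matches 5 b row(s) → 5 output row(s).
- a row (book_id=5): matches 3 b row(s) → 3 output row(s).
- a row (book_id=8): matches 5 b row(s) → 5 output row(s).
- a row (book_id=2): matches 5 b row(s) → 5 output row(s).
Total: 23 rows.

23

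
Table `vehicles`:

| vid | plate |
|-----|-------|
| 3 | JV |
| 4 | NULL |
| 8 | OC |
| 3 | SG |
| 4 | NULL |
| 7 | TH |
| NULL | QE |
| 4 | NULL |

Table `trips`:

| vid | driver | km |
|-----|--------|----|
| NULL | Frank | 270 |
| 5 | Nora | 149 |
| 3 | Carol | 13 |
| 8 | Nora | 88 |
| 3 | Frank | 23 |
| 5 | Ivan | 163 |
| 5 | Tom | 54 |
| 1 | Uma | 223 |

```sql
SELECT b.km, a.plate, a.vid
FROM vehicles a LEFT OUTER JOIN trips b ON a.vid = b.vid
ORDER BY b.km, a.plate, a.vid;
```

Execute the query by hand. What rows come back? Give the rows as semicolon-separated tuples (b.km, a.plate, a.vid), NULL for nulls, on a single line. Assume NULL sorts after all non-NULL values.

(13, JV, 3); (13, SG, 3); (23, JV, 3); (23, SG, 3); (88, OC, 8); (NULL, QE, NULL); (NULL, TH, 7); (NULL, NULL, 4); (NULL, NULL, 4); (NULL, NULL, 4)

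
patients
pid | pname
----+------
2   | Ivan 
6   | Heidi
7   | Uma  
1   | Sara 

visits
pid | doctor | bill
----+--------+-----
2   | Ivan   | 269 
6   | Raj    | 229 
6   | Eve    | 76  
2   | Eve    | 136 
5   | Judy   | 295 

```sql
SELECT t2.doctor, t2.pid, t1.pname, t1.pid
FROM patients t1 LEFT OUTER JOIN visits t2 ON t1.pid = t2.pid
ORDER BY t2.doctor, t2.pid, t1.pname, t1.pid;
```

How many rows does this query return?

LEFT JOIN keeps every row from `patients`; unmatched rows get NULL for `visits`'s columns.
Matching on t1.pid = t2.pid.
Matched pairs: 4; unmatched t1 rows kept: 2.
Total: 4 matched + 2 padded = 6 rows.

6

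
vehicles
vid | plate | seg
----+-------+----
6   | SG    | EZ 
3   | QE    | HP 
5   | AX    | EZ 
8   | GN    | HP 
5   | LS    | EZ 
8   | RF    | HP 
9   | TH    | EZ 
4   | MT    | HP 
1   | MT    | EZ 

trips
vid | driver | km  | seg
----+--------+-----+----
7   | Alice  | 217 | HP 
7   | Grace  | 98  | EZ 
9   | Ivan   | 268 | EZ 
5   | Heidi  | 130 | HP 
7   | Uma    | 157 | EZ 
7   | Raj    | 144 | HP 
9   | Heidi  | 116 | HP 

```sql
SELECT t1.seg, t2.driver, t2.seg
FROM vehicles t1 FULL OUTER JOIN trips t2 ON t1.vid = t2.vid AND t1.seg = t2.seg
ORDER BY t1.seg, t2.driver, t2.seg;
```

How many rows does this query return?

15

FULL OUTER JOIN keeps every row from both sides; unmatched rows get NULL for the other side's columns.
Matching on t1.vid = t2.vid AND t1.seg = t2.seg.
- t1 (vid=6, seg=EZ) has no partner → padded with NULL.
- t1 (vid=3, seg=HP) has no partner → padded with NULL.
- t1 (vid=5, seg=EZ) has no partner → padded with NULL.
- t1 (vid=8, seg=HP) has no partner → padded with NULL.
- t1 (vid=5, seg=EZ) has no partner → padded with NULL.
- t1 (vid=8, seg=HP) has no partner → padded with NULL.
- t1 (vid=9, seg=EZ) pairs with 1 row(s) of t2.
- t1 (vid=4, seg=HP) has no partner → padded with NULL.
- t1 (vid=1, seg=EZ) has no partner → padded with NULL.
- 6 row(s) from t2 found no t1 partner → padded with NULL.
Total: 1 matched + 14 padded = 15 rows.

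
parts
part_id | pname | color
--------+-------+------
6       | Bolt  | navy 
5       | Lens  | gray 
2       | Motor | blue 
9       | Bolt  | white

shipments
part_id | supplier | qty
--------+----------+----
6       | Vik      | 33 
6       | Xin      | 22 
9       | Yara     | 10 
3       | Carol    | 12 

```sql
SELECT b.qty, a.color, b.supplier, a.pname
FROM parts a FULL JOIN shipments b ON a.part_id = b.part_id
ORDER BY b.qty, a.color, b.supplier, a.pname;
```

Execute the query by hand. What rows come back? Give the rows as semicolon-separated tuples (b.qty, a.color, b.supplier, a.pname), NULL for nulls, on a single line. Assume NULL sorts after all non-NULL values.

(10, white, Yara, Bolt); (12, NULL, Carol, NULL); (22, navy, Xin, Bolt); (33, navy, Vik, Bolt); (NULL, blue, NULL, Motor); (NULL, gray, NULL, Lens)

FULL OUTER JOIN keeps every row from both sides; unmatched rows get NULL for the other side's columns.
Matching on a.part_id = b.part_id.
- a[0] part_id=6 → 2 match(es) in b → 2 row(s).
- a[1] part_id=5 → no match; kept with NULLs on the b side.
- a[2] part_id=2 → no match; kept with NULLs on the b side.
- a[3] part_id=9 → 1 match(es) in b → 1 row(s).
- plus 1 unmatched b row(s), each kept with NULL a columns.
After projecting and ordering:
b.qty | a.color | b.supplier | a.pname
10 | white | Yara | Bolt
12 | NULL | Carol | NULL
22 | navy | Xin | Bolt
33 | navy | Vik | Bolt
NULL | blue | NULL | Motor
NULL | gray | NULL | Lens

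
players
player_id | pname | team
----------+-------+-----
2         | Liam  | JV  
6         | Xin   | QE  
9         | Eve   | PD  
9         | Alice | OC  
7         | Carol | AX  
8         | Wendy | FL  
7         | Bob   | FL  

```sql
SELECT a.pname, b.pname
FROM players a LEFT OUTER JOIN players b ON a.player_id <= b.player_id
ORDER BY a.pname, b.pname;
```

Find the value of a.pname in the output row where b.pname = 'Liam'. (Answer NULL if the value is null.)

Liam

LEFT JOIN keeps every row from `players a`; unmatched rows get NULL for `players b`'s columns.
Matching on a.player_id <= b.player_id.
- a row (player_id=2): matches 7 b row(s) → 7 output row(s).
- a row (player_id=6): matches 6 b row(s) → 6 output row(s).
- a row (player_id=9): matches 2 b row(s) → 2 output row(s).
- a row (player_id=9): matches 2 b row(s) → 2 output row(s).
- a row (player_id=7): matches 5 b row(s) → 5 output row(s).
- a row (player_id=8): matches 3 b row(s) → 3 output row(s).
- a row (player_id=7): matches 5 b row(s) → 5 output row(s).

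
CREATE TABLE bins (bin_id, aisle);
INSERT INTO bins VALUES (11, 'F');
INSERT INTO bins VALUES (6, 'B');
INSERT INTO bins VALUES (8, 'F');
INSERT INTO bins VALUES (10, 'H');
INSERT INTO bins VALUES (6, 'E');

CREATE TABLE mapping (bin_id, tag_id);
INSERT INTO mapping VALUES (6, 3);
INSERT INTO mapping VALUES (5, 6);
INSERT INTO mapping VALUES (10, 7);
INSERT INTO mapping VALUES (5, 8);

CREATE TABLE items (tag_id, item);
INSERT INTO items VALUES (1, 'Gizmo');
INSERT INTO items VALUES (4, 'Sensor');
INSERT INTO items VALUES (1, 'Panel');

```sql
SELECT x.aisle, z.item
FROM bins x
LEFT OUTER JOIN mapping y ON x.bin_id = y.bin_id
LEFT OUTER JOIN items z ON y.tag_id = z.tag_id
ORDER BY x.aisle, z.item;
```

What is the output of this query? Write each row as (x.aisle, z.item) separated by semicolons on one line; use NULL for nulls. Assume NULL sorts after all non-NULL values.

(B, NULL); (E, NULL); (F, NULL); (F, NULL); (H, NULL)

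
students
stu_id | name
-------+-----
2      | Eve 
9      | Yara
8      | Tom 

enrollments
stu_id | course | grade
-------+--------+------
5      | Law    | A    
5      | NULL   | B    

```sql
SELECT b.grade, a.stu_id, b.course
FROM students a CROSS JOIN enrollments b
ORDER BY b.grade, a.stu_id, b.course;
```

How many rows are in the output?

CROSS JOIN pairs every row of `students` with every row of `enrollments`: 3 × 2 = 6 rows.

6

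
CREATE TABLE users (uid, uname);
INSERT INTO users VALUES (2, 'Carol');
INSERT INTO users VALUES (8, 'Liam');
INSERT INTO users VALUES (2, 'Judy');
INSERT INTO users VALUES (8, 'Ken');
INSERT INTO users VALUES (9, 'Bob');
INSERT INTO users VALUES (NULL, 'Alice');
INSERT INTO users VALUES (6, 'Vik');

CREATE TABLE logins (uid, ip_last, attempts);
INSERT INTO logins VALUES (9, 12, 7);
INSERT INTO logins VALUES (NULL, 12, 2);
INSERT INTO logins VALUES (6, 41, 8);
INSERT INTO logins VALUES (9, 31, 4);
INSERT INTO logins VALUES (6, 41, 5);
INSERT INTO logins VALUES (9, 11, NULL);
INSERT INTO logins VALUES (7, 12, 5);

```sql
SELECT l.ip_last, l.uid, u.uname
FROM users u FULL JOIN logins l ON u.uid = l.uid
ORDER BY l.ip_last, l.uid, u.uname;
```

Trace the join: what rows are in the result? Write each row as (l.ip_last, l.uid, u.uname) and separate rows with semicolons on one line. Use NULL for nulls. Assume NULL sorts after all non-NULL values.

FULL OUTER JOIN keeps every row from both sides; unmatched rows get NULL for the other side's columns.
Matching on u.uid = l.uid. A NULL in a compared column never satisfies the condition.
Matched pairs: 5; unmatched u rows kept: 5; unmatched l rows kept: 2.

(11, 9, Bob); (12, 7, NULL); (12, 9, Bob); (12, NULL, NULL); (31, 9, Bob); (41, 6, Vik); (41, 6, Vik); (NULL, NULL, Alice); (NULL, NULL, Carol); (NULL, NULL, Judy); (NULL, NULL, Ken); (NULL, NULL, Liam)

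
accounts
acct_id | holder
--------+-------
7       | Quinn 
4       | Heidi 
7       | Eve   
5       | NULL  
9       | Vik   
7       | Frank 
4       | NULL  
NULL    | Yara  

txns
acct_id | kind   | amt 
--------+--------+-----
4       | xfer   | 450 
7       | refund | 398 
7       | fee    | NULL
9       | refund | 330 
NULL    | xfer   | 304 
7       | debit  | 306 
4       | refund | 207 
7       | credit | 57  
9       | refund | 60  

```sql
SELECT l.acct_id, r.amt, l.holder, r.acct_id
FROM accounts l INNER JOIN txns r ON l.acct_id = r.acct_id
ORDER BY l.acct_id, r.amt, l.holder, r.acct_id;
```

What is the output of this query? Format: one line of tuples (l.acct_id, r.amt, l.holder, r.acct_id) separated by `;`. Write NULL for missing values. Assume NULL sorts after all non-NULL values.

INNER JOIN keeps only pairs where the ON condition holds.
Matching on l.acct_id = r.acct_id. A NULL in a compared column never satisfies the condition.
Matched pairs: 18.

(4, 207, Heidi, 4); (4, 207, NULL, 4); (4, 450, Heidi, 4); (4, 450, NULL, 4); (7, 57, Eve, 7); (7, 57, Frank, 7); (7, 57, Quinn, 7); (7, 306, Eve, 7); (7, 306, Frank, 7); (7, 306, Quinn, 7); (7, 398, Eve, 7); (7, 398, Frank, 7); (7, 398, Quinn, 7); (7, NULL, Eve, 7); (7, NULL, Frank, 7); (7, NULL, Quinn, 7); (9, 60, Vik, 9); (9, 330, Vik, 9)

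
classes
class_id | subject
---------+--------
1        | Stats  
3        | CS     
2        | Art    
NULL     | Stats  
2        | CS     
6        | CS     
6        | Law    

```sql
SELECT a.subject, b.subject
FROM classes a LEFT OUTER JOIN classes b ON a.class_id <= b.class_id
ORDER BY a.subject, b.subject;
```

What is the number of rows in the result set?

LEFT JOIN keeps every row from `classes a`; unmatched rows get NULL for `classes b`'s columns.
Matching on a.class_id <= b.class_id. A NULL in a compared column never satisfies the condition.
Matched pairs: 23; unmatched a rows kept: 1.
Total: 23 matched + 1 padded = 24 rows.

24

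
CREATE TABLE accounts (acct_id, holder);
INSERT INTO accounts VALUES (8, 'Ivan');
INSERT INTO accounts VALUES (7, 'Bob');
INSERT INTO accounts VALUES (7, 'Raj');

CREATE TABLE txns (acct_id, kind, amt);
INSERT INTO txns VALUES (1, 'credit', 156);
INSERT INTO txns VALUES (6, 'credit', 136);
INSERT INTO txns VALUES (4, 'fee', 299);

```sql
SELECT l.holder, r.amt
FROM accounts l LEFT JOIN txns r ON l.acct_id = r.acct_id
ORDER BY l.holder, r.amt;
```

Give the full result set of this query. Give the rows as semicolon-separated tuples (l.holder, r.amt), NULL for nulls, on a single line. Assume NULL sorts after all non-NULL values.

(Bob, NULL); (Ivan, NULL); (Raj, NULL)

LEFT JOIN keeps every row from `accounts`; unmatched rows get NULL for `txns`'s columns.
Matching on l.acct_id = r.acct_id.
- l row (acct_id=8): no match → kept, r columns NULL.
- l row (acct_id=7): no match → kept, r columns NULL.
- l row (acct_id=7): no match → kept, r columns NULL.
After projecting and ordering:
l.holder | r.amt
Bob | NULL
Ivan | NULL
Raj | NULL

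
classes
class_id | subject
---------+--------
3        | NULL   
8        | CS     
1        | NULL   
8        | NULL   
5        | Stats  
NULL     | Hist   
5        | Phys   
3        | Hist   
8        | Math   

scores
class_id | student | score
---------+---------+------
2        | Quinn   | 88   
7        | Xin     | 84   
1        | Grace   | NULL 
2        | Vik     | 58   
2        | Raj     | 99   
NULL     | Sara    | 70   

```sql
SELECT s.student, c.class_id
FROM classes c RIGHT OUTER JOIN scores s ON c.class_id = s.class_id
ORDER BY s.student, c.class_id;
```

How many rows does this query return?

RIGHT JOIN keeps every row from `scores`; unmatched rows get NULL for `classes`'s columns.
Matching on c.class_id = s.class_id. A NULL in a compared column never satisfies the condition.
- c row (class_id=3): no match.
- c row (class_id=8): no match.
- c row (class_id=1): matches 1 s row(s) → 1 output row(s).
- c row (class_id=8): no match.
- c row (class_id=5): no match.
- c row (class_id=NULL): no match.
- c row (class_id=5): no match.
- c row (class_id=3): no match.
- c row (class_id=8): no match.
- 5 row(s) from s found no c partner → padded with NULL.
Total: 1 matched + 5 padded = 6 rows.

6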